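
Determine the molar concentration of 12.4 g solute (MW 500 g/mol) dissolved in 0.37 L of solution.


C = (mass / MW) / volume
C = (12.4 / 500) / 0.37
C = 0.067 M

0.067 M


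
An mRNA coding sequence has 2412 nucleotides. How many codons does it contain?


codons = nucleotides / 3
codons = 2412 / 3 = 804

804


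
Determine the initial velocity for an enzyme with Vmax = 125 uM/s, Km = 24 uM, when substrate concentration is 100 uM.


v = Vmax * [S] / (Km + [S])
v = 125 * 100 / (24 + 100)
v = 100.8065 uM/s

100.8065 uM/s


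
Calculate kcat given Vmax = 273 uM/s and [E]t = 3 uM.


kcat = Vmax / [E]t
kcat = 273 / 3
kcat = 91.0 s^-1

91.0 s^-1


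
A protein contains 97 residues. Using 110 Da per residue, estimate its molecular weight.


MW = n_residues * 110 Da
MW = 97 * 110
MW = 10670 Da

10670 Da


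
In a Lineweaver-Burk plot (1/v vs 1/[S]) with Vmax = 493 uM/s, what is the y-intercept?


y-intercept = 1/Vmax
= 1/493
= 0.002 s/uM

0.002 s/uM


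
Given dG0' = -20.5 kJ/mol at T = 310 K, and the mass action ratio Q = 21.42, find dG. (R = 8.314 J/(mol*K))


dG = dG0' + RT * ln(Q) / 1000
dG = -20.5 + 8.314 * 310 * ln(21.42) / 1000
dG = -12.6022 kJ/mol

-12.6022 kJ/mol


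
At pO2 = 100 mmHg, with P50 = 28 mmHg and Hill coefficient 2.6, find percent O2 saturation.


Y = pO2^n / (P50^n + pO2^n)
Y = 100^2.6 / (28^2.6 + 100^2.6)
Y = 96.48%

96.48%


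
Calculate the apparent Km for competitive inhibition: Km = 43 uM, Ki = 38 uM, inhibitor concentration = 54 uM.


Km_app = Km * (1 + [I]/Ki)
Km_app = 43 * (1 + 54/38)
Km_app = 104.1053 uM

104.1053 uM


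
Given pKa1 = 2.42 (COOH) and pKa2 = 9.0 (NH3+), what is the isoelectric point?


pI = (pKa1 + pKa2) / 2
pI = (2.42 + 9.0) / 2
pI = 5.71

5.71


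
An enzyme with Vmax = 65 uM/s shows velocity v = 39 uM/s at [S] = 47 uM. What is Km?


Km = [S] * (Vmax - v) / v
Km = 47 * (65 - 39) / 39
Km = 31.3333 uM

31.3333 uM


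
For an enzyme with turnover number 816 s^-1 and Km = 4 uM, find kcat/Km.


Catalytic efficiency = kcat / Km
= 816 / 4
= 204.0 uM^-1*s^-1

204.0 uM^-1*s^-1


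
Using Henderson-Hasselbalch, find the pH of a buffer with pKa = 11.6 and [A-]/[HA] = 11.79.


pH = pKa + log10([A-]/[HA])
pH = 11.6 + log10(11.79)
pH = 12.6715

12.6715


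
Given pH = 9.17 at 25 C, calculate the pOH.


pOH = 14 - pH
pOH = 14 - 9.17
pOH = 4.83

4.83


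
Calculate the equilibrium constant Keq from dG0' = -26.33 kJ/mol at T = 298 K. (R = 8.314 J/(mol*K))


Keq = exp(-dG0 * 1000 / (R * T))
Keq = exp(-(-26.33) * 1000 / (8.314 * 298))
Keq = 41247.2611

41247.2611


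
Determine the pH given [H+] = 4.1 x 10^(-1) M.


pH = -log10([H+])
pH = -log10(4.1 x 10^(-1))
pH = 0.3872

0.3872


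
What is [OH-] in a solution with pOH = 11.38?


[OH-] = 10^(-pOH)
[OH-] = 10^(-11.38)
[OH-] = 4.169e-12 M

4.169e-12 M


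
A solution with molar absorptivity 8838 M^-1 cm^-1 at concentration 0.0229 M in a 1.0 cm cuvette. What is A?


A = epsilon * c * l
A = 8838 * 0.0229 * 1.0
A = 202.3902

202.3902


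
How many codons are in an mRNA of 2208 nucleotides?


codons = nucleotides / 3
codons = 2208 / 3 = 736

736


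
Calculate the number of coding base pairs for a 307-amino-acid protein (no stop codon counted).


Each amino acid = 1 codon = 3 bp
bp = 307 * 3 = 921 bp

921 bp


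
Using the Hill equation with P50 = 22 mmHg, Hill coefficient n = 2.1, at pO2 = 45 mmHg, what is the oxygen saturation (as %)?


Y = pO2^n / (P50^n + pO2^n)
Y = 45^2.1 / (22^2.1 + 45^2.1)
Y = 81.8%

81.8%


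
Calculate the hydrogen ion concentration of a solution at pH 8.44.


[H+] = 10^(-pH)
[H+] = 10^(-8.44)
[H+] = 3.631e-09 M

3.631e-09 M


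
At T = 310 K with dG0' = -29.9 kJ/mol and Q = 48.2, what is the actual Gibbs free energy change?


dG = dG0' + RT * ln(Q) / 1000
dG = -29.9 + 8.314 * 310 * ln(48.2) / 1000
dG = -19.9119 kJ/mol

-19.9119 kJ/mol


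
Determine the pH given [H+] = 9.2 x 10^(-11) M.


pH = -log10([H+])
pH = -log10(9.2 x 10^(-11))
pH = 10.0362

10.0362


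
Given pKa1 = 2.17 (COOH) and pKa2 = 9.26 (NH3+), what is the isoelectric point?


pI = (pKa1 + pKa2) / 2
pI = (2.17 + 9.26) / 2
pI = 5.715

5.715


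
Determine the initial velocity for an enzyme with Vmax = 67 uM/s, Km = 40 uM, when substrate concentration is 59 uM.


v = Vmax * [S] / (Km + [S])
v = 67 * 59 / (40 + 59)
v = 39.9293 uM/s

39.9293 uM/s


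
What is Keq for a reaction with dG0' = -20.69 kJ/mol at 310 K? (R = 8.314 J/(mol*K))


Keq = exp(-dG0 * 1000 / (R * T))
Keq = exp(-(-20.69) * 1000 / (8.314 * 310))
Keq = 3064.5512

3064.5512


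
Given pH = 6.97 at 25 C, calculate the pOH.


pOH = 14 - pH
pOH = 14 - 6.97
pOH = 7.03

7.03


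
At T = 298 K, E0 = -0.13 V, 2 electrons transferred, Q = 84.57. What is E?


E = E0 - (RT/nF) * ln(Q)
E = -0.13 - (8.314 * 298 / (2 * 96485)) * ln(84.57)
E = -0.187 V

-0.187 V


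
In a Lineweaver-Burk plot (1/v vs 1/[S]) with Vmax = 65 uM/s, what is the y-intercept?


y-intercept = 1/Vmax
= 1/65
= 0.0154 s/uM

0.0154 s/uM


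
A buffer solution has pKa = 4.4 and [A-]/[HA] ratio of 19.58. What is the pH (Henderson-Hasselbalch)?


pH = pKa + log10([A-]/[HA])
pH = 4.4 + log10(19.58)
pH = 5.6918

5.6918


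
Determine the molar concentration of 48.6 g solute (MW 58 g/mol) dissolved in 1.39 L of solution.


C = (mass / MW) / volume
C = (48.6 / 58) / 1.39
C = 0.6028 M

0.6028 M


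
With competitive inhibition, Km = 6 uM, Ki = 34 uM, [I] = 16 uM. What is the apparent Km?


Km_app = Km * (1 + [I]/Ki)
Km_app = 6 * (1 + 16/34)
Km_app = 8.8235 uM

8.8235 uM


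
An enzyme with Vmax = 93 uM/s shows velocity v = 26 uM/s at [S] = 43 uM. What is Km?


Km = [S] * (Vmax - v) / v
Km = 43 * (93 - 26) / 26
Km = 110.8077 uM

110.8077 uM


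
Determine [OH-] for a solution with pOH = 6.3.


[OH-] = 10^(-pOH)
[OH-] = 10^(-6.3)
[OH-] = 5.012e-07 M

5.012e-07 M


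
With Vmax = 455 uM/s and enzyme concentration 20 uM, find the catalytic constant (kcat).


kcat = Vmax / [E]t
kcat = 455 / 20
kcat = 22.75 s^-1

22.75 s^-1


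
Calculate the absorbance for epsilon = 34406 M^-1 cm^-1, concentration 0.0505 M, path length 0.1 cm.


A = epsilon * c * l
A = 34406 * 0.0505 * 0.1
A = 173.7503

173.7503


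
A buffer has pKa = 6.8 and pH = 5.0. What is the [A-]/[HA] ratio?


[A-]/[HA] = 10^(pH - pKa)
= 10^(5.0 - 6.8)
= 0.0158

0.0158


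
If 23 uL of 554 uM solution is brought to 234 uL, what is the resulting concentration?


C2 = C1 * V1 / V2
C2 = 554 * 23 / 234
C2 = 54.453 uM

54.453 uM


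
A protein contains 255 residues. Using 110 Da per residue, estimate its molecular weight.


MW = n_residues * 110 Da
MW = 255 * 110
MW = 28050 Da

28050 Da


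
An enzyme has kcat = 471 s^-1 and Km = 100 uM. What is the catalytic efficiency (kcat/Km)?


Catalytic efficiency = kcat / Km
= 471 / 100
= 4.71 uM^-1*s^-1

4.71 uM^-1*s^-1


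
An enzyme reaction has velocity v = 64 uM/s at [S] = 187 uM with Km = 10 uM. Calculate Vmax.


Vmax = v * (Km + [S]) / [S]
Vmax = 64 * (10 + 187) / 187
Vmax = 67.4225 uM/s

67.4225 uM/s


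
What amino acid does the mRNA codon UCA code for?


Standard genetic code lookup.
Codon UCA -> Ser

Ser


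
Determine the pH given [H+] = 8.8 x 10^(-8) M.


pH = -log10([H+])
pH = -log10(8.8 x 10^(-8))
pH = 7.0555

7.0555


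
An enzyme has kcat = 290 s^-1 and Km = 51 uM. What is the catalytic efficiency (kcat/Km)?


Catalytic efficiency = kcat / Km
= 290 / 51
= 5.6863 uM^-1*s^-1

5.6863 uM^-1*s^-1


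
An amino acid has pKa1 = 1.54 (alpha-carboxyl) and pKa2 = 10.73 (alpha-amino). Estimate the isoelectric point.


pI = (pKa1 + pKa2) / 2
pI = (1.54 + 10.73) / 2
pI = 6.135

6.135


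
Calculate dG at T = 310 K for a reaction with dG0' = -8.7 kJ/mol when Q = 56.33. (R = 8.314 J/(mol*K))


dG = dG0' + RT * ln(Q) / 1000
dG = -8.7 + 8.314 * 310 * ln(56.33) / 1000
dG = 1.6898 kJ/mol

1.6898 kJ/mol


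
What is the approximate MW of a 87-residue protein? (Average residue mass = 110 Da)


MW = n_residues * 110 Da
MW = 87 * 110
MW = 9570 Da

9570 Da


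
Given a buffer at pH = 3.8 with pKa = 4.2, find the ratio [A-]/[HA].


[A-]/[HA] = 10^(pH - pKa)
= 10^(3.8 - 4.2)
= 0.3981

0.3981


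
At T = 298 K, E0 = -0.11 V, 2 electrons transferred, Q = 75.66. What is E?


E = E0 - (RT/nF) * ln(Q)
E = -0.11 - (8.314 * 298 / (2 * 96485)) * ln(75.66)
E = -0.1655 V

-0.1655 V


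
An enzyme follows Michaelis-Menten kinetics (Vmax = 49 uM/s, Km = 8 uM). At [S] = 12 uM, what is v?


v = Vmax * [S] / (Km + [S])
v = 49 * 12 / (8 + 12)
v = 29.4 uM/s

29.4 uM/s


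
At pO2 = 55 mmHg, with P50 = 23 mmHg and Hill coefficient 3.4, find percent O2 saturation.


Y = pO2^n / (P50^n + pO2^n)
Y = 55^3.4 / (23^3.4 + 55^3.4)
Y = 95.09%

95.09%


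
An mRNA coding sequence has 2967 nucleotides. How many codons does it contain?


codons = nucleotides / 3
codons = 2967 / 3 = 989

989


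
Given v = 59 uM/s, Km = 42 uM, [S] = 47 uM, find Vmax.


Vmax = v * (Km + [S]) / [S]
Vmax = 59 * (42 + 47) / 47
Vmax = 111.7234 uM/s

111.7234 uM/s


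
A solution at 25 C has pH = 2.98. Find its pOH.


pOH = 14 - pH
pOH = 14 - 2.98
pOH = 11.02

11.02


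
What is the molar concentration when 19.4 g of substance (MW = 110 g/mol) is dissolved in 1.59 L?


C = (mass / MW) / volume
C = (19.4 / 110) / 1.59
C = 0.1109 M

0.1109 M


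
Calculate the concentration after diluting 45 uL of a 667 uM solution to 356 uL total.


C2 = C1 * V1 / V2
C2 = 667 * 45 / 356
C2 = 84.3118 uM

84.3118 uM


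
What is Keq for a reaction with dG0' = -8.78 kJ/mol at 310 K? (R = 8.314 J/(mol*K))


Keq = exp(-dG0 * 1000 / (R * T))
Keq = exp(-(-8.78) * 1000 / (8.314 * 310))
Keq = 30.1629

30.1629


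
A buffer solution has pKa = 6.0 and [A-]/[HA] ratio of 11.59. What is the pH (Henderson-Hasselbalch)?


pH = pKa + log10([A-]/[HA])
pH = 6.0 + log10(11.59)
pH = 7.0641

7.0641


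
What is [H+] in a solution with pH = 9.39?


[H+] = 10^(-pH)
[H+] = 10^(-9.39)
[H+] = 4.074e-10 M

4.074e-10 M


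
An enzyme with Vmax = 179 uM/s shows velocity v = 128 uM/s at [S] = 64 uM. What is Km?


Km = [S] * (Vmax - v) / v
Km = 64 * (179 - 128) / 128
Km = 25.5 uM

25.5 uM


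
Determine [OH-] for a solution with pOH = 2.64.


[OH-] = 10^(-pOH)
[OH-] = 10^(-2.64)
[OH-] = 0.0023 M

0.0023 M


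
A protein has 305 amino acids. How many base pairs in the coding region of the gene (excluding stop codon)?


Each amino acid = 1 codon = 3 bp
bp = 305 * 3 = 915 bp

915 bp


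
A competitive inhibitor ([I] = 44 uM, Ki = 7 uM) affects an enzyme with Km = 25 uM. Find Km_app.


Km_app = Km * (1 + [I]/Ki)
Km_app = 25 * (1 + 44/7)
Km_app = 182.1429 uM

182.1429 uM


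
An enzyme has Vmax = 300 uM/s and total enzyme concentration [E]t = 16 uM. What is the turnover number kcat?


kcat = Vmax / [E]t
kcat = 300 / 16
kcat = 18.75 s^-1

18.75 s^-1


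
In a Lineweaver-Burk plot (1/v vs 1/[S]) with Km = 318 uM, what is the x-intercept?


x-intercept = -1/Km
= -1/318
= -0.0031 1/uM

-0.0031 1/uM


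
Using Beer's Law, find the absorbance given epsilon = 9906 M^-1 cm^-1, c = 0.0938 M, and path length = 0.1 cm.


A = epsilon * c * l
A = 9906 * 0.0938 * 0.1
A = 92.9183

92.9183


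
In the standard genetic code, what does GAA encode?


Standard genetic code lookup.
Codon GAA -> Glu

Glu


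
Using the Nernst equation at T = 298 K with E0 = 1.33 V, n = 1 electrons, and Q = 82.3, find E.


E = E0 - (RT/nF) * ln(Q)
E = 1.33 - (8.314 * 298 / (1 * 96485)) * ln(82.3)
E = 1.2167 V

1.2167 V


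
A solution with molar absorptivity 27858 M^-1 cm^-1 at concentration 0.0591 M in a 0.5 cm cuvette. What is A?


A = epsilon * c * l
A = 27858 * 0.0591 * 0.5
A = 823.2039

823.2039


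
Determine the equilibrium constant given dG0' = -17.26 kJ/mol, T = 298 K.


Keq = exp(-dG0 * 1000 / (R * T))
Keq = exp(-(-17.26) * 1000 / (8.314 * 298))
Keq = 1060.5022

1060.5022


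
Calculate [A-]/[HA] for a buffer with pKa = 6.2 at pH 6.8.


[A-]/[HA] = 10^(pH - pKa)
= 10^(6.8 - 6.2)
= 3.9811

3.9811


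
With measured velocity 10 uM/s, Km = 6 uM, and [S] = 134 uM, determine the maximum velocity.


Vmax = v * (Km + [S]) / [S]
Vmax = 10 * (6 + 134) / 134
Vmax = 10.4478 uM/s

10.4478 uM/s


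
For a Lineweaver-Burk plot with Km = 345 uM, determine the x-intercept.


x-intercept = -1/Km
= -1/345
= -0.0029 1/uM

-0.0029 1/uM


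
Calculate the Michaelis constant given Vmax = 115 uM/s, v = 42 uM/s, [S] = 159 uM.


Km = [S] * (Vmax - v) / v
Km = 159 * (115 - 42) / 42
Km = 276.3571 uM

276.3571 uM


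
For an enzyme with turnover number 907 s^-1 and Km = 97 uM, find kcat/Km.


Catalytic efficiency = kcat / Km
= 907 / 97
= 9.3505 uM^-1*s^-1

9.3505 uM^-1*s^-1


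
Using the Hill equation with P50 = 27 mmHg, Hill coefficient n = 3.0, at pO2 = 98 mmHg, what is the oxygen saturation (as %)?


Y = pO2^n / (P50^n + pO2^n)
Y = 98^3.0 / (27^3.0 + 98^3.0)
Y = 97.95%

97.95%


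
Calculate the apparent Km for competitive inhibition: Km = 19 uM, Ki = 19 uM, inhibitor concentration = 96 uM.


Km_app = Km * (1 + [I]/Ki)
Km_app = 19 * (1 + 96/19)
Km_app = 115.0 uM

115.0 uM


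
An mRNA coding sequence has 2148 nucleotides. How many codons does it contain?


codons = nucleotides / 3
codons = 2148 / 3 = 716

716


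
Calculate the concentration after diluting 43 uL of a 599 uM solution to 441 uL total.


C2 = C1 * V1 / V2
C2 = 599 * 43 / 441
C2 = 58.4059 uM

58.4059 uM


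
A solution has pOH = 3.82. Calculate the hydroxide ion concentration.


[OH-] = 10^(-pOH)
[OH-] = 10^(-3.82)
[OH-] = 1.514e-04 M

1.514e-04 M


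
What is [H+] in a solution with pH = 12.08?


[H+] = 10^(-pH)
[H+] = 10^(-12.08)
[H+] = 8.318e-13 M

8.318e-13 M


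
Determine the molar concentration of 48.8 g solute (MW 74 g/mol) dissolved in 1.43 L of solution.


C = (mass / MW) / volume
C = (48.8 / 74) / 1.43
C = 0.4612 M

0.4612 M


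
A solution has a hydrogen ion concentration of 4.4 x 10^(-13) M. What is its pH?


pH = -log10([H+])
pH = -log10(4.4 x 10^(-13))
pH = 12.3565

12.3565


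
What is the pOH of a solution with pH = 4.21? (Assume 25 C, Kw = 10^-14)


pOH = 14 - pH
pOH = 14 - 4.21
pOH = 9.79

9.79


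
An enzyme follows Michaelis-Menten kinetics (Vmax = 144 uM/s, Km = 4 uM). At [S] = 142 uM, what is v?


v = Vmax * [S] / (Km + [S])
v = 144 * 142 / (4 + 142)
v = 140.0548 uM/s

140.0548 uM/s


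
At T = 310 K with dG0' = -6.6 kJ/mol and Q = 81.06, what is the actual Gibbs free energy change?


dG = dG0' + RT * ln(Q) / 1000
dG = -6.6 + 8.314 * 310 * ln(81.06) / 1000
dG = 4.7279 kJ/mol

4.7279 kJ/mol


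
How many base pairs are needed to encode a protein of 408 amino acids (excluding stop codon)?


Each amino acid = 1 codon = 3 bp
bp = 408 * 3 = 1224 bp

1224 bp


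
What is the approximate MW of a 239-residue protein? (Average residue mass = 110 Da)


MW = n_residues * 110 Da
MW = 239 * 110
MW = 26290 Da

26290 Da


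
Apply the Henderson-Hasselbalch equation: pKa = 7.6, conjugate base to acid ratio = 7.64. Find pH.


pH = pKa + log10([A-]/[HA])
pH = 7.6 + log10(7.64)
pH = 8.4831

8.4831


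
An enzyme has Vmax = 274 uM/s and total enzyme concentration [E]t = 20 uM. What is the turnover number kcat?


kcat = Vmax / [E]t
kcat = 274 / 20
kcat = 13.7 s^-1

13.7 s^-1


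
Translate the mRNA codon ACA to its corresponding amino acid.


Standard genetic code lookup.
Codon ACA -> Thr

Thr


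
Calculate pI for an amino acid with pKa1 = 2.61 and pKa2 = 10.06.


pI = (pKa1 + pKa2) / 2
pI = (2.61 + 10.06) / 2
pI = 6.335

6.335


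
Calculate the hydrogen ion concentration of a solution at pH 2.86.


[H+] = 10^(-pH)
[H+] = 10^(-2.86)
[H+] = 0.0014 M

0.0014 M


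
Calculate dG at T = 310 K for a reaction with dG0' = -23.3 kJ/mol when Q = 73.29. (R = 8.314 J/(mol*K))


dG = dG0' + RT * ln(Q) / 1000
dG = -23.3 + 8.314 * 310 * ln(73.29) / 1000
dG = -12.2318 kJ/mol

-12.2318 kJ/mol


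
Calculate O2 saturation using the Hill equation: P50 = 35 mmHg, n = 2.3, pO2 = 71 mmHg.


Y = pO2^n / (P50^n + pO2^n)
Y = 71^2.3 / (35^2.3 + 71^2.3)
Y = 83.57%

83.57%


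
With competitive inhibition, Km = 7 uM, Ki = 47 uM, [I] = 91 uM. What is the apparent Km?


Km_app = Km * (1 + [I]/Ki)
Km_app = 7 * (1 + 91/47)
Km_app = 20.5532 uM

20.5532 uM


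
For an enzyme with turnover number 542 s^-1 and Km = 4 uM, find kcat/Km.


Catalytic efficiency = kcat / Km
= 542 / 4
= 135.5 uM^-1*s^-1

135.5 uM^-1*s^-1


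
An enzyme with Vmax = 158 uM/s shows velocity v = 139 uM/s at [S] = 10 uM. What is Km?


Km = [S] * (Vmax - v) / v
Km = 10 * (158 - 139) / 139
Km = 1.3669 uM

1.3669 uM


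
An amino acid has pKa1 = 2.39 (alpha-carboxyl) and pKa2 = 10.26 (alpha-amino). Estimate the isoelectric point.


pI = (pKa1 + pKa2) / 2
pI = (2.39 + 10.26) / 2
pI = 6.325

6.325


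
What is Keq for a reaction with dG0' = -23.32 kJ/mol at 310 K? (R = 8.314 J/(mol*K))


Keq = exp(-dG0 * 1000 / (R * T))
Keq = exp(-(-23.32) * 1000 / (8.314 * 310))
Keq = 8502.2689

8502.2689


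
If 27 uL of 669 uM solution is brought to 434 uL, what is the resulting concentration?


C2 = C1 * V1 / V2
C2 = 669 * 27 / 434
C2 = 41.6198 uM

41.6198 uM


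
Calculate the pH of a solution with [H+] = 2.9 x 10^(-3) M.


pH = -log10([H+])
pH = -log10(2.9 x 10^(-3))
pH = 2.5376

2.5376


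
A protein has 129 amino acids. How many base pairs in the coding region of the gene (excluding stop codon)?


Each amino acid = 1 codon = 3 bp
bp = 129 * 3 = 387 bp

387 bp


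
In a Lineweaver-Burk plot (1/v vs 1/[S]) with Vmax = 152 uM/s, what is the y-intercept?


y-intercept = 1/Vmax
= 1/152
= 0.0066 s/uM

0.0066 s/uM


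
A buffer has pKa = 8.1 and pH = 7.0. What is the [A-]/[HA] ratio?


[A-]/[HA] = 10^(pH - pKa)
= 10^(7.0 - 8.1)
= 0.0794

0.0794


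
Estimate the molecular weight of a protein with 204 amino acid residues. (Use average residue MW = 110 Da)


MW = n_residues * 110 Da
MW = 204 * 110
MW = 22440 Da

22440 Da


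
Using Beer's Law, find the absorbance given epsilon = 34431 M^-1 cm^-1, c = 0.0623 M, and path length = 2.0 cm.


A = epsilon * c * l
A = 34431 * 0.0623 * 2.0
A = 4290.1026

4290.1026


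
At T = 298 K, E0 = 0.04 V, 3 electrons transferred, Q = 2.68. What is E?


E = E0 - (RT/nF) * ln(Q)
E = 0.04 - (8.314 * 298 / (3 * 96485)) * ln(2.68)
E = 0.0316 V

0.0316 V


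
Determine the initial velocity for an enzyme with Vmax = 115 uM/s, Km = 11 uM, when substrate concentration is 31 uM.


v = Vmax * [S] / (Km + [S])
v = 115 * 31 / (11 + 31)
v = 84.881 uM/s

84.881 uM/s


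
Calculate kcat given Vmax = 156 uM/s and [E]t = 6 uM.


kcat = Vmax / [E]t
kcat = 156 / 6
kcat = 26.0 s^-1

26.0 s^-1


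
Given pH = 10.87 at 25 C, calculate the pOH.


pOH = 14 - pH
pOH = 14 - 10.87
pOH = 3.13

3.13


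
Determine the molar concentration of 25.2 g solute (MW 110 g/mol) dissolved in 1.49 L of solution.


C = (mass / MW) / volume
C = (25.2 / 110) / 1.49
C = 0.1538 M

0.1538 M


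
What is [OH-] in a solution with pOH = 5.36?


[OH-] = 10^(-pOH)
[OH-] = 10^(-5.36)
[OH-] = 4.365e-06 M

4.365e-06 M


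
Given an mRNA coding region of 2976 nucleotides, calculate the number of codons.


codons = nucleotides / 3
codons = 2976 / 3 = 992

992


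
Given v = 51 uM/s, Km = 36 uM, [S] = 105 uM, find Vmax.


Vmax = v * (Km + [S]) / [S]
Vmax = 51 * (36 + 105) / 105
Vmax = 68.4857 uM/s

68.4857 uM/s


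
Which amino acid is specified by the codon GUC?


Standard genetic code lookup.
Codon GUC -> Val

Val


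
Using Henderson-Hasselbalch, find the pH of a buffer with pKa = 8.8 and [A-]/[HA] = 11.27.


pH = pKa + log10([A-]/[HA])
pH = 8.8 + log10(11.27)
pH = 9.8519

9.8519


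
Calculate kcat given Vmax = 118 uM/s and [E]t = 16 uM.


kcat = Vmax / [E]t
kcat = 118 / 16
kcat = 7.375 s^-1

7.375 s^-1


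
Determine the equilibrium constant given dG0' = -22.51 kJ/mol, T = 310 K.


Keq = exp(-dG0 * 1000 / (R * T))
Keq = exp(-(-22.51) * 1000 / (8.314 * 310))
Keq = 6209.3458

6209.3458


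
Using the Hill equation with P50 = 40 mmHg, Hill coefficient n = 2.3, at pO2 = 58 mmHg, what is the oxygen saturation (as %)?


Y = pO2^n / (P50^n + pO2^n)
Y = 58^2.3 / (40^2.3 + 58^2.3)
Y = 70.15%

70.15%


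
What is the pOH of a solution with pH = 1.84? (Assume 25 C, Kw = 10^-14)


pOH = 14 - pH
pOH = 14 - 1.84
pOH = 12.16

12.16


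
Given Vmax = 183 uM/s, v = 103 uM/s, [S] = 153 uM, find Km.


Km = [S] * (Vmax - v) / v
Km = 153 * (183 - 103) / 103
Km = 118.835 uM

118.835 uM


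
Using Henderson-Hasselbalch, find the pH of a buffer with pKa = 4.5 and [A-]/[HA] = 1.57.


pH = pKa + log10([A-]/[HA])
pH = 4.5 + log10(1.57)
pH = 4.6959

4.6959


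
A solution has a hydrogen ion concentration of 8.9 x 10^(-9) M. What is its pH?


pH = -log10([H+])
pH = -log10(8.9 x 10^(-9))
pH = 8.0506

8.0506


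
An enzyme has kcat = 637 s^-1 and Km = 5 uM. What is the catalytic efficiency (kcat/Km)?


Catalytic efficiency = kcat / Km
= 637 / 5
= 127.4 uM^-1*s^-1

127.4 uM^-1*s^-1


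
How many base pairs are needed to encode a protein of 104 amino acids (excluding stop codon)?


Each amino acid = 1 codon = 3 bp
bp = 104 * 3 = 312 bp

312 bp


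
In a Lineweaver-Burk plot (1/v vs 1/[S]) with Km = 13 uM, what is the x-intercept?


x-intercept = -1/Km
= -1/13
= -0.0769 1/uM

-0.0769 1/uM


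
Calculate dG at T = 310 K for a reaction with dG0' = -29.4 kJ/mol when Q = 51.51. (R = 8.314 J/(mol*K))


dG = dG0' + RT * ln(Q) / 1000
dG = -29.4 + 8.314 * 310 * ln(51.51) / 1000
dG = -19.2407 kJ/mol

-19.2407 kJ/mol


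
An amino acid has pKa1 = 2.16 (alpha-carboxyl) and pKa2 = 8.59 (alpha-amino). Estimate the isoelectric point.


pI = (pKa1 + pKa2) / 2
pI = (2.16 + 8.59) / 2
pI = 5.375

5.375


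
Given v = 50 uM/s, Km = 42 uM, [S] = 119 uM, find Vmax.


Vmax = v * (Km + [S]) / [S]
Vmax = 50 * (42 + 119) / 119
Vmax = 67.6471 uM/s

67.6471 uM/s


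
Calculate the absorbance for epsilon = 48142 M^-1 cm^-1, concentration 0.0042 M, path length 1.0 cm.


A = epsilon * c * l
A = 48142 * 0.0042 * 1.0
A = 202.1964

202.1964


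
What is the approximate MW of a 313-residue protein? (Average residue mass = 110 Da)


MW = n_residues * 110 Da
MW = 313 * 110
MW = 34430 Da

34430 Da


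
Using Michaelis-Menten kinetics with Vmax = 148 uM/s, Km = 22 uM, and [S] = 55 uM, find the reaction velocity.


v = Vmax * [S] / (Km + [S])
v = 148 * 55 / (22 + 55)
v = 105.7143 uM/s

105.7143 uM/s


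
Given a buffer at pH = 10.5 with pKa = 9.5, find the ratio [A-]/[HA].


[A-]/[HA] = 10^(pH - pKa)
= 10^(10.5 - 9.5)
= 10.0

10.0


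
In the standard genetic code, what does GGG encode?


Standard genetic code lookup.
Codon GGG -> Gly

Gly


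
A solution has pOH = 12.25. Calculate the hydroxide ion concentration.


[OH-] = 10^(-pOH)
[OH-] = 10^(-12.25)
[OH-] = 5.623e-13 M

5.623e-13 M


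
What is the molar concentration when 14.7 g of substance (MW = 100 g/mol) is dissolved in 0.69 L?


C = (mass / MW) / volume
C = (14.7 / 100) / 0.69
C = 0.213 M

0.213 M


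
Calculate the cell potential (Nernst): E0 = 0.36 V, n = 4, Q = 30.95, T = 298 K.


E = E0 - (RT/nF) * ln(Q)
E = 0.36 - (8.314 * 298 / (4 * 96485)) * ln(30.95)
E = 0.338 V

0.338 V


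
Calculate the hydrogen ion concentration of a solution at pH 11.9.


[H+] = 10^(-pH)
[H+] = 10^(-11.9)
[H+] = 1.259e-12 M

1.259e-12 M


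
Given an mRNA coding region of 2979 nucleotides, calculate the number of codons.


codons = nucleotides / 3
codons = 2979 / 3 = 993

993


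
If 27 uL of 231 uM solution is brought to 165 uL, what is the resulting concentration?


C2 = C1 * V1 / V2
C2 = 231 * 27 / 165
C2 = 37.8 uM

37.8 uM


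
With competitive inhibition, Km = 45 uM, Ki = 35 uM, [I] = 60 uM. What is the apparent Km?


Km_app = Km * (1 + [I]/Ki)
Km_app = 45 * (1 + 60/35)
Km_app = 122.1429 uM

122.1429 uM


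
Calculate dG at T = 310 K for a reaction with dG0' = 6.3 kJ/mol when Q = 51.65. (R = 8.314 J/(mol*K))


dG = dG0' + RT * ln(Q) / 1000
dG = 6.3 + 8.314 * 310 * ln(51.65) / 1000
dG = 16.4663 kJ/mol

16.4663 kJ/mol


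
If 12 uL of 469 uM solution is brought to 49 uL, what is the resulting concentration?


C2 = C1 * V1 / V2
C2 = 469 * 12 / 49
C2 = 114.8571 uM

114.8571 uM


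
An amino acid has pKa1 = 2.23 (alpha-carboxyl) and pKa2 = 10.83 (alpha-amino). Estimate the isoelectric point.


pI = (pKa1 + pKa2) / 2
pI = (2.23 + 10.83) / 2
pI = 6.53

6.53


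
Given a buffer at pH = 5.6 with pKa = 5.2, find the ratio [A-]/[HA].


[A-]/[HA] = 10^(pH - pKa)
= 10^(5.6 - 5.2)
= 2.5119

2.5119


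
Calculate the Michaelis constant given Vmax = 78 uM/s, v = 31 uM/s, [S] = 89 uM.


Km = [S] * (Vmax - v) / v
Km = 89 * (78 - 31) / 31
Km = 134.9355 uM

134.9355 uM


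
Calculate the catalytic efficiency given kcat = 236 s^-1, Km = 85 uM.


Catalytic efficiency = kcat / Km
= 236 / 85
= 2.7765 uM^-1*s^-1

2.7765 uM^-1*s^-1


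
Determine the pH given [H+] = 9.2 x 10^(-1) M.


pH = -log10([H+])
pH = -log10(9.2 x 10^(-1))
pH = 0.0362

0.0362


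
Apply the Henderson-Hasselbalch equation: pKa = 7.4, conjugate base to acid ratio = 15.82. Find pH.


pH = pKa + log10([A-]/[HA])
pH = 7.4 + log10(15.82)
pH = 8.5992

8.5992


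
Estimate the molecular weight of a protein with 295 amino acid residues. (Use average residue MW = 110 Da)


MW = n_residues * 110 Da
MW = 295 * 110
MW = 32450 Da

32450 Da


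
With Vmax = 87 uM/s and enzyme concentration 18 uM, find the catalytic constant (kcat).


kcat = Vmax / [E]t
kcat = 87 / 18
kcat = 4.8333 s^-1

4.8333 s^-1


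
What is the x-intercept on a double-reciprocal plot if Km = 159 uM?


x-intercept = -1/Km
= -1/159
= -0.0063 1/uM

-0.0063 1/uM


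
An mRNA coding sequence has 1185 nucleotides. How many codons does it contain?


codons = nucleotides / 3
codons = 1185 / 3 = 395

395


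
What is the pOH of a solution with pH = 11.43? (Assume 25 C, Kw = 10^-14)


pOH = 14 - pH
pOH = 14 - 11.43
pOH = 2.57

2.57


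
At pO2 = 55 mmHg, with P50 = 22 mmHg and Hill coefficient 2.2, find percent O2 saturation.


Y = pO2^n / (P50^n + pO2^n)
Y = 55^2.2 / (22^2.2 + 55^2.2)
Y = 88.25%

88.25%


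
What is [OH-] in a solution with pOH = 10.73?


[OH-] = 10^(-pOH)
[OH-] = 10^(-10.73)
[OH-] = 1.862e-11 M

1.862e-11 M


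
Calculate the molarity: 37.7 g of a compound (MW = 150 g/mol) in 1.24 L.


C = (mass / MW) / volume
C = (37.7 / 150) / 1.24
C = 0.2027 M

0.2027 M


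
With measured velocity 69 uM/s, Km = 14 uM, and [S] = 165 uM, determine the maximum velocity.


Vmax = v * (Km + [S]) / [S]
Vmax = 69 * (14 + 165) / 165
Vmax = 74.8545 uM/s

74.8545 uM/s


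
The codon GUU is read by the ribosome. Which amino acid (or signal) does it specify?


Standard genetic code lookup.
Codon GUU -> Val

Val


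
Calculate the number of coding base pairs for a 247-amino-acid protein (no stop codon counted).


Each amino acid = 1 codon = 3 bp
bp = 247 * 3 = 741 bp

741 bp


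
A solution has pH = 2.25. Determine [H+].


[H+] = 10^(-pH)
[H+] = 10^(-2.25)
[H+] = 0.0056 M

0.0056 M


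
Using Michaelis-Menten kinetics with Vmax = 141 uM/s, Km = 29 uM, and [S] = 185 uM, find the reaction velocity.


v = Vmax * [S] / (Km + [S])
v = 141 * 185 / (29 + 185)
v = 121.8925 uM/s

121.8925 uM/s


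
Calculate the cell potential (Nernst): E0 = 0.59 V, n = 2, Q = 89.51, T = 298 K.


E = E0 - (RT/nF) * ln(Q)
E = 0.59 - (8.314 * 298 / (2 * 96485)) * ln(89.51)
E = 0.5323 V

0.5323 V


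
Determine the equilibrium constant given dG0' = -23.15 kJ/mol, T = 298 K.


Keq = exp(-dG0 * 1000 / (R * T))
Keq = exp(-(-23.15) * 1000 / (8.314 * 298))
Keq = 11428.0407

11428.0407


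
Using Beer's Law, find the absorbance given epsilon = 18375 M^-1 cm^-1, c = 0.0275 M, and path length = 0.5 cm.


A = epsilon * c * l
A = 18375 * 0.0275 * 0.5
A = 252.6562

252.6562


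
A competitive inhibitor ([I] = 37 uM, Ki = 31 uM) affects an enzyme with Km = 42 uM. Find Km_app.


Km_app = Km * (1 + [I]/Ki)
Km_app = 42 * (1 + 37/31)
Km_app = 92.129 uM

92.129 uM


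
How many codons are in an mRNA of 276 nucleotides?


codons = nucleotides / 3
codons = 276 / 3 = 92

92


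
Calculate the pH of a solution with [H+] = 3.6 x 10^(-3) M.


pH = -log10([H+])
pH = -log10(3.6 x 10^(-3))
pH = 2.4437

2.4437


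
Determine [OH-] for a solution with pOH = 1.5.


[OH-] = 10^(-pOH)
[OH-] = 10^(-1.5)
[OH-] = 0.0316 M

0.0316 M


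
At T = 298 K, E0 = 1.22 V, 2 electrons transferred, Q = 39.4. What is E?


E = E0 - (RT/nF) * ln(Q)
E = 1.22 - (8.314 * 298 / (2 * 96485)) * ln(39.4)
E = 1.1728 V

1.1728 V


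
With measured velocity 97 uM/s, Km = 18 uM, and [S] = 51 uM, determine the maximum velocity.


Vmax = v * (Km + [S]) / [S]
Vmax = 97 * (18 + 51) / 51
Vmax = 131.2353 uM/s

131.2353 uM/s


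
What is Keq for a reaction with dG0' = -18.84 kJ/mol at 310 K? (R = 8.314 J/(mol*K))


Keq = exp(-dG0 * 1000 / (R * T))
Keq = exp(-(-18.84) * 1000 / (8.314 * 310))
Keq = 1494.971

1494.971


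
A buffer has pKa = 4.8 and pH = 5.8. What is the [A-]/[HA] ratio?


[A-]/[HA] = 10^(pH - pKa)
= 10^(5.8 - 4.8)
= 10.0

10.0


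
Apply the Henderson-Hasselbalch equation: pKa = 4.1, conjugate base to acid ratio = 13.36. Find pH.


pH = pKa + log10([A-]/[HA])
pH = 4.1 + log10(13.36)
pH = 5.2258

5.2258


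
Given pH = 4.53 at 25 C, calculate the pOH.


pOH = 14 - pH
pOH = 14 - 4.53
pOH = 9.47

9.47


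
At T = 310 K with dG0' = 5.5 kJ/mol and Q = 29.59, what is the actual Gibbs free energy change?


dG = dG0' + RT * ln(Q) / 1000
dG = 5.5 + 8.314 * 310 * ln(29.59) / 1000
dG = 14.2306 kJ/mol

14.2306 kJ/mol


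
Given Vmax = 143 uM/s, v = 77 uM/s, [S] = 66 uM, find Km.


Km = [S] * (Vmax - v) / v
Km = 66 * (143 - 77) / 77
Km = 56.5714 uM

56.5714 uM


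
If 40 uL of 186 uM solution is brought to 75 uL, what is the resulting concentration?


C2 = C1 * V1 / V2
C2 = 186 * 40 / 75
C2 = 99.2 uM

99.2 uM


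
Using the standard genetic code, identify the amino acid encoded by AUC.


Standard genetic code lookup.
Codon AUC -> Ile

Ile


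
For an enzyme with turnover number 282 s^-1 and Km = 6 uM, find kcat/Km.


Catalytic efficiency = kcat / Km
= 282 / 6
= 47.0 uM^-1*s^-1

47.0 uM^-1*s^-1


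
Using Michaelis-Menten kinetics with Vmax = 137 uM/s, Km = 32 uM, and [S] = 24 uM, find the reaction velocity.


v = Vmax * [S] / (Km + [S])
v = 137 * 24 / (32 + 24)
v = 58.7143 uM/s

58.7143 uM/s


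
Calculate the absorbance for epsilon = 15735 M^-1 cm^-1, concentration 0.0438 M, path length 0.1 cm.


A = epsilon * c * l
A = 15735 * 0.0438 * 0.1
A = 68.9193

68.9193


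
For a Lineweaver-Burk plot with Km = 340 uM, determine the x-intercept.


x-intercept = -1/Km
= -1/340
= -0.0029 1/uM

-0.0029 1/uM


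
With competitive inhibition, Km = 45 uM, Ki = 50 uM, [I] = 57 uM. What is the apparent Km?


Km_app = Km * (1 + [I]/Ki)
Km_app = 45 * (1 + 57/50)
Km_app = 96.3 uM

96.3 uM


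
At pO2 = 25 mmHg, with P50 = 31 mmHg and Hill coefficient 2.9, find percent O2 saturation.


Y = pO2^n / (P50^n + pO2^n)
Y = 25^2.9 / (31^2.9 + 25^2.9)
Y = 34.89%

34.89%


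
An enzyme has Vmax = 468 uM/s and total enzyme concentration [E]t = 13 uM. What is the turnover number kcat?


kcat = Vmax / [E]t
kcat = 468 / 13
kcat = 36.0 s^-1

36.0 s^-1


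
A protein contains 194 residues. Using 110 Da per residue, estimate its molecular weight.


MW = n_residues * 110 Da
MW = 194 * 110
MW = 21340 Da

21340 Da


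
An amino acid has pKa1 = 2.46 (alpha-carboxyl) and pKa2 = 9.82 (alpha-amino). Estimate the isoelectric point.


pI = (pKa1 + pKa2) / 2
pI = (2.46 + 9.82) / 2
pI = 6.14

6.14


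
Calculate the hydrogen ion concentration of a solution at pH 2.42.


[H+] = 10^(-pH)
[H+] = 10^(-2.42)
[H+] = 0.0038 M

0.0038 M


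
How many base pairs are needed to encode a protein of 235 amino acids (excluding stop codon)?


Each amino acid = 1 codon = 3 bp
bp = 235 * 3 = 705 bp

705 bp


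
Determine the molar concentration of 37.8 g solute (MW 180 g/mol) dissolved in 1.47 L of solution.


C = (mass / MW) / volume
C = (37.8 / 180) / 1.47
C = 0.1429 M

0.1429 M


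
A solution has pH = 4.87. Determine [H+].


[H+] = 10^(-pH)
[H+] = 10^(-4.87)
[H+] = 1.349e-05 M

1.349e-05 M


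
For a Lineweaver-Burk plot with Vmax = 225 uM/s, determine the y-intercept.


y-intercept = 1/Vmax
= 1/225
= 0.0044 s/uM

0.0044 s/uM


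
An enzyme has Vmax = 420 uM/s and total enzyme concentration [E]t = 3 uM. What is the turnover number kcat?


kcat = Vmax / [E]t
kcat = 420 / 3
kcat = 140.0 s^-1

140.0 s^-1


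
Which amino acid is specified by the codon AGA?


Standard genetic code lookup.
Codon AGA -> Arg

Arg


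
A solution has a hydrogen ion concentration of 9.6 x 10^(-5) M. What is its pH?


pH = -log10([H+])
pH = -log10(9.6 x 10^(-5))
pH = 4.0177

4.0177


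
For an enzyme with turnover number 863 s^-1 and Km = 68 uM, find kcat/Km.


Catalytic efficiency = kcat / Km
= 863 / 68
= 12.6912 uM^-1*s^-1

12.6912 uM^-1*s^-1


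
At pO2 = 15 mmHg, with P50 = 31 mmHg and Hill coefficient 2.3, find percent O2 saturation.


Y = pO2^n / (P50^n + pO2^n)
Y = 15^2.3 / (31^2.3 + 15^2.3)
Y = 15.85%

15.85%


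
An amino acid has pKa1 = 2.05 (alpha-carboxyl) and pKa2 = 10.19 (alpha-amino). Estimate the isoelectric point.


pI = (pKa1 + pKa2) / 2
pI = (2.05 + 10.19) / 2
pI = 6.12

6.12


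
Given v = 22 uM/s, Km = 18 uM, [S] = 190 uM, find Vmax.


Vmax = v * (Km + [S]) / [S]
Vmax = 22 * (18 + 190) / 190
Vmax = 24.0842 uM/s

24.0842 uM/s


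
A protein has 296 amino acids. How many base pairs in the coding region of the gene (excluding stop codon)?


Each amino acid = 1 codon = 3 bp
bp = 296 * 3 = 888 bp

888 bp


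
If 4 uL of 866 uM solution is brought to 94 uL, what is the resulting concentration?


C2 = C1 * V1 / V2
C2 = 866 * 4 / 94
C2 = 36.8511 uM

36.8511 uM


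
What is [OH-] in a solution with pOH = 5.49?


[OH-] = 10^(-pOH)
[OH-] = 10^(-5.49)
[OH-] = 3.236e-06 M

3.236e-06 M


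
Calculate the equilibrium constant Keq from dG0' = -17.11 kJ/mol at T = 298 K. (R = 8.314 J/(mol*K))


Keq = exp(-dG0 * 1000 / (R * T))
Keq = exp(-(-17.11) * 1000 / (8.314 * 298))
Keq = 998.201

998.201


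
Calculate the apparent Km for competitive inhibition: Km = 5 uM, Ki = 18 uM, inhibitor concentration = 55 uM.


Km_app = Km * (1 + [I]/Ki)
Km_app = 5 * (1 + 55/18)
Km_app = 20.2778 uM

20.2778 uM


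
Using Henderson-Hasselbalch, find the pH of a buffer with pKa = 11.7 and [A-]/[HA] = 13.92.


pH = pKa + log10([A-]/[HA])
pH = 11.7 + log10(13.92)
pH = 12.8436

12.8436


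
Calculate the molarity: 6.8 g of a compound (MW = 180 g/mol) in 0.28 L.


C = (mass / MW) / volume
C = (6.8 / 180) / 0.28
C = 0.1349 M

0.1349 M


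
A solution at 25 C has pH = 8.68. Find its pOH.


pOH = 14 - pH
pOH = 14 - 8.68
pOH = 5.32

5.32


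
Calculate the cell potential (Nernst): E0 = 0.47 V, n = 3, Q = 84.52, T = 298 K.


E = E0 - (RT/nF) * ln(Q)
E = 0.47 - (8.314 * 298 / (3 * 96485)) * ln(84.52)
E = 0.432 V

0.432 V


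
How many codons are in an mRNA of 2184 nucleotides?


codons = nucleotides / 3
codons = 2184 / 3 = 728

728


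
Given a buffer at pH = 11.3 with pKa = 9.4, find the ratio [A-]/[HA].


[A-]/[HA] = 10^(pH - pKa)
= 10^(11.3 - 9.4)
= 79.4328

79.4328


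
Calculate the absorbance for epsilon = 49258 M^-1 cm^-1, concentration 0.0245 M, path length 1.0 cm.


A = epsilon * c * l
A = 49258 * 0.0245 * 1.0
A = 1206.821

1206.821


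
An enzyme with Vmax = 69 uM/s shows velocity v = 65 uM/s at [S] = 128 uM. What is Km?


Km = [S] * (Vmax - v) / v
Km = 128 * (69 - 65) / 65
Km = 7.8769 uM

7.8769 uM


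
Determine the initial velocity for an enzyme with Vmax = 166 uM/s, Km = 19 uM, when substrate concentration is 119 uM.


v = Vmax * [S] / (Km + [S])
v = 166 * 119 / (19 + 119)
v = 143.1449 uM/s

143.1449 uM/s


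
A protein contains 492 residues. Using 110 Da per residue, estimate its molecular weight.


MW = n_residues * 110 Da
MW = 492 * 110
MW = 54120 Da

54120 Da


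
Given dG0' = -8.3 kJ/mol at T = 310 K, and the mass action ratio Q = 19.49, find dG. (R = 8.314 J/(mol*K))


dG = dG0' + RT * ln(Q) / 1000
dG = -8.3 + 8.314 * 310 * ln(19.49) / 1000
dG = -0.6456 kJ/mol

-0.6456 kJ/mol


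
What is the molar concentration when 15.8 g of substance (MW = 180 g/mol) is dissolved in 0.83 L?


C = (mass / MW) / volume
C = (15.8 / 180) / 0.83
C = 0.1058 M

0.1058 M


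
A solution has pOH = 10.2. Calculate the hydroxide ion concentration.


[OH-] = 10^(-pOH)
[OH-] = 10^(-10.2)
[OH-] = 6.310e-11 M

6.310e-11 M


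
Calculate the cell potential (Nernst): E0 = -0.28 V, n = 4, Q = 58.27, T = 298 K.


E = E0 - (RT/nF) * ln(Q)
E = -0.28 - (8.314 * 298 / (4 * 96485)) * ln(58.27)
E = -0.3061 V

-0.3061 V


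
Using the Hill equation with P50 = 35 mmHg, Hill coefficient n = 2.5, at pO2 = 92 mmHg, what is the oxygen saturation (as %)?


Y = pO2^n / (P50^n + pO2^n)
Y = 92^2.5 / (35^2.5 + 92^2.5)
Y = 91.8%

91.8%


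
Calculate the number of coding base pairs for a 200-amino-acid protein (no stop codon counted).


Each amino acid = 1 codon = 3 bp
bp = 200 * 3 = 600 bp

600 bp


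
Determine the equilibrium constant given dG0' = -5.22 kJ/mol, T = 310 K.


Keq = exp(-dG0 * 1000 / (R * T))
Keq = exp(-(-5.22) * 1000 / (8.314 * 310))
Keq = 7.5787

7.5787


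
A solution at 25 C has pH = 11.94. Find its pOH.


pOH = 14 - pH
pOH = 14 - 11.94
pOH = 2.06

2.06


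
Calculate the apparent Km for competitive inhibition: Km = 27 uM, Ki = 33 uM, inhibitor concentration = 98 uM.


Km_app = Km * (1 + [I]/Ki)
Km_app = 27 * (1 + 98/33)
Km_app = 107.1818 uM

107.1818 uM


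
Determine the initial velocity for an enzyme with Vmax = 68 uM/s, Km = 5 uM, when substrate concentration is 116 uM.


v = Vmax * [S] / (Km + [S])
v = 68 * 116 / (5 + 116)
v = 65.1901 uM/s

65.1901 uM/s


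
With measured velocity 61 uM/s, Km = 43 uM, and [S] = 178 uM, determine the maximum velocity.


Vmax = v * (Km + [S]) / [S]
Vmax = 61 * (43 + 178) / 178
Vmax = 75.736 uM/s

75.736 uM/s


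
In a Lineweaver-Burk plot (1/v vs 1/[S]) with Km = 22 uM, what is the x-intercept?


x-intercept = -1/Km
= -1/22
= -0.0455 1/uM

-0.0455 1/uM


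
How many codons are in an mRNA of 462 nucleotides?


codons = nucleotides / 3
codons = 462 / 3 = 154

154


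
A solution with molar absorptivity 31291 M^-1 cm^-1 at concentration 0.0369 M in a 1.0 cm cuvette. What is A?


A = epsilon * c * l
A = 31291 * 0.0369 * 1.0
A = 1154.6379

1154.6379


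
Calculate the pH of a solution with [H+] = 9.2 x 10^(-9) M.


pH = -log10([H+])
pH = -log10(9.2 x 10^(-9))
pH = 8.0362

8.0362


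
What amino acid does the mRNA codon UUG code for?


Standard genetic code lookup.
Codon UUG -> Leu

Leu


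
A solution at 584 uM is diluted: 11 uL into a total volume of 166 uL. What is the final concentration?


C2 = C1 * V1 / V2
C2 = 584 * 11 / 166
C2 = 38.6988 uM

38.6988 uM
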